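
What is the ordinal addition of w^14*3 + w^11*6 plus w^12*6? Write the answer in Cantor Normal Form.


Ordinal addition (w^14*3 + w^11*6) + w^12*6:
alpha's leading term has exponent 14 > beta's exponent 12, so it survives.
alpha's tail term has exponent 11 < beta's exponent 12, so it is absorbed by beta.
In ordinal addition, any term followed by a strictly larger-exponent term is absorbed.
Result = w^14*3 + w^12*6

w^14*3 + w^12*6


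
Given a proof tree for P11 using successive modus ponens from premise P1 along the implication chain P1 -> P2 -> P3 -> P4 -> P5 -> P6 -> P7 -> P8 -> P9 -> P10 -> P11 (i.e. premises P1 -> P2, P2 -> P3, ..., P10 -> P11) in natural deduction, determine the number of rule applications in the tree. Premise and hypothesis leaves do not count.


We have a chain: P1 -> P2 -> P3 -> P4 -> P5 -> P6 -> P7 -> P8 -> P9 -> P10 -> P11.
Each modus ponens application produces the next variable.
The chain has 11 propositions, so 11-1 = 10 modus ponens steps.
Total inference nodes = 10

10


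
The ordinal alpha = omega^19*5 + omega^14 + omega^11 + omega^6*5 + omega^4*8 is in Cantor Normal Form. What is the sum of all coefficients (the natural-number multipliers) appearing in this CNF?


CNF: omega^19*5 + omega^14 + omega^11 + omega^6*5 + omega^4*8
Coefficients: 5 + 1 + 1 + 5 + 8 = 20

20


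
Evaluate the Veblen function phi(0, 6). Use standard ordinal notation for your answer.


phi(0, 6):
phi(0, beta) = omega^beta by definition.
phi(0, 6) = omega^6

omega^6


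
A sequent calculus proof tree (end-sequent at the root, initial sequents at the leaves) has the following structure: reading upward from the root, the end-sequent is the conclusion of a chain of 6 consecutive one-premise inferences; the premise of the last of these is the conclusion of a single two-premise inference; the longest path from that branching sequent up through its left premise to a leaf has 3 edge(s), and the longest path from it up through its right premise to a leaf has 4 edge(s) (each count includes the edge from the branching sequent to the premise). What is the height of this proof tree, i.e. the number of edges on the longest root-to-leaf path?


Longest path through the left premise: 3 edges (measured from the branching sequent)
Longest path through the right premise: 4 edges
Height of the subtree rooted at the branching sequent: max(3, 4) = 4
The branching sequent sits 6 edges above the root (the chain of one-premise inferences), so height = 4 + 6 = 10

10


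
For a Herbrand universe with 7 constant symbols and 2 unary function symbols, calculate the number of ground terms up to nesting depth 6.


Herbrand terms by depth:
Depth 0: 7 constants
Depth 1: 14 new terms (running total: 21)
Depth 2: 28 new terms (running total: 49)
Depth 3: 56 new terms (running total: 105)
Depth 4: 112 new terms (running total: 217)
Depth 5: 224 new terms (running total: 441)
Depth 6: 448 new terms (running total: 889)
Total distinct ground terms = 889

889


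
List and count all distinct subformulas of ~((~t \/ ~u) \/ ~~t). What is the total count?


Formula: ~((~t \/ ~u) \/ ~~t)
Subformulas found:
  1. u
  2. t
  3. ~t
  4. ~u
  5. ~~t
  6. (~t \/ ~u)
  7. ((~t \/ ~u) \/ ~~t)
  8. ~((~t \/ ~u) \/ ~~t)
Total distinct subformulas = 8

8


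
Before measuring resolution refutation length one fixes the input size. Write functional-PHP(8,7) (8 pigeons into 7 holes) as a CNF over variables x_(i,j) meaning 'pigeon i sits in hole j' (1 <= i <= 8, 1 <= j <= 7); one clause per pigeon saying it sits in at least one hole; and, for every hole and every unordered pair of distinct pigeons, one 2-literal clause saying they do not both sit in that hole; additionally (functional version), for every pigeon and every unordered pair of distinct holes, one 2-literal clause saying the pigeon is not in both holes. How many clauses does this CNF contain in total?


functional-PHP(8,7): 8 pigeons, 7 holes, 8*7 = 56 variables.
- pigeon clauses: one per pigeon -> 8 clauses
- hole clauses: 7 holes * C(8,2) = 7 * 28 -> 196 clauses
- functional clauses: 8 pigeons * C(7,2) = 8 * 21 -> 168 clauses
Total clauses = 8 + 196 + 168 = 372

372


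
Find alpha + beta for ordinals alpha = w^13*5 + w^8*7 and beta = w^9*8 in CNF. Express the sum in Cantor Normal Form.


Ordinal addition (w^13*5 + w^8*7) + w^9*8:
alpha's leading term has exponent 13 > beta's exponent 9, so it survives.
alpha's tail term has exponent 8 < beta's exponent 9, so it is absorbed by beta.
In ordinal addition, any term followed by a strictly larger-exponent term is absorbed.
Result = w^13*5 + w^9*8

w^13*5 + w^9*8


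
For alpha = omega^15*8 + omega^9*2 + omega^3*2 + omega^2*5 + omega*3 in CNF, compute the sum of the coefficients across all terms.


CNF: omega^15*8 + omega^9*2 + omega^3*2 + omega^2*5 + omega*3
Coefficients: 8 + 2 + 2 + 5 + 3 = 20

20


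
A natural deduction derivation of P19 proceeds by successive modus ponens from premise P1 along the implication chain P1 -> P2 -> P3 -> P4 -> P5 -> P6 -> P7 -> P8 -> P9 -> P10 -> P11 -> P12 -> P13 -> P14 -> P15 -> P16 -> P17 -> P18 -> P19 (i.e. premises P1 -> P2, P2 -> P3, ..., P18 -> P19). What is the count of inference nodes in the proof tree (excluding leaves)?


We have a chain: P1 -> P2 -> P3 -> P4 -> P5 -> P6 -> P7 -> P8 -> P9 -> P10 -> P11 -> P12 -> P13 -> P14 -> P15 -> P16 -> P17 -> P18 -> P19.
Each modus ponens application produces the next variable.
The chain has 19 propositions, so 19-1 = 18 modus ponens steps.
Total inference nodes = 18

18


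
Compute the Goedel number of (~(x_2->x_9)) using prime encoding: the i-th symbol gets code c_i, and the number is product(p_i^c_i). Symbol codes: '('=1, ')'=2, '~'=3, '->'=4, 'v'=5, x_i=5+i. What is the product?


Formula: (~(x_2->x_9))
Symbol codes: [1, 3, 1, 7, 4, 14, 2, 2]
Primes: [2, 3, 5, 7, 11, 13, 17, 19]
p_1^1 = 2^1 = 2
p_2^3 = 3^3 = 27
p_3^1 = 5^1 = 5
p_4^7 = 7^7 = 823543
p_5^4 = 11^4 = 14641
p_6^14 = 13^14 = 3937376385699289
p_7^2 = 17^2 = 289
p_8^2 = 19^2 = 361
Product = 1337312062213890791469822078507810

1337312062213890791469822078507810


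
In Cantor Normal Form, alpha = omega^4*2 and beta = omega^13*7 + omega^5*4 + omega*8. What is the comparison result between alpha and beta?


Compare term by term from highest exponent:
alpha = omega^4*2
beta = omega^13*7 + omega^5*4 + omega*8
Term 1: alpha has omega^4*2, beta has omega^13*7
Term 2: alpha has omega^0*0, beta has omega^5*4
Term 3: alpha has omega^0*0, beta has omega^1*8
Result: alpha < beta

alpha < beta


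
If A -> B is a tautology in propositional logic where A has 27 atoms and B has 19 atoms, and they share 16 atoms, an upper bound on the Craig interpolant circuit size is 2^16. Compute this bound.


Shared atoms = 16
Craig interpolant size bound = 2^16
= 65536

65536


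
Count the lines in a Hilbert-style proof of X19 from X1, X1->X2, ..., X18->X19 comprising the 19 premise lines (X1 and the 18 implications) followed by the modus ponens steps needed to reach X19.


We have 19 premise lines: X1 and 18 implications.
Each implication is detached once by MP, giving 18 MP lines.
19 premise lines + 18 MP lines = 37 total lines.

37


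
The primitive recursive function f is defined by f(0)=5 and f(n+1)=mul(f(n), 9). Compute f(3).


f(0) = 5
f(1) = mul(f(0), 9) = mul(5, 9) = 45
f(2) = mul(f(1), 9) = mul(45, 9) = 405
f(3) = mul(f(2), 9) = mul(405, 9) = 3645


3645


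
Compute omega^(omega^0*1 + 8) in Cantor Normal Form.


omega^(omega^0*1 + 8):
omega^0 = 1, so the exponent is 1 + 8 = 9 (finite ordinal addition).
Result = omega^9, already a single CNF term.

omega^9


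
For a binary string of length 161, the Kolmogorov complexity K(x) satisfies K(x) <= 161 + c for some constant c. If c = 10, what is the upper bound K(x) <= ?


K(x) <= |x| + c = 161 + 10 = 171

171


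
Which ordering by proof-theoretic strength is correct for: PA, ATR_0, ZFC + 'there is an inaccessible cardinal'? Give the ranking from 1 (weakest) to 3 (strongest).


Ordering by consistency strength:
1. PA
2. ATR_0
3. ZFC + 'there is an inaccessible cardinal'


PA=1, ATR_0=2, ZFC + 'there is an inaccessible cardinal'=3


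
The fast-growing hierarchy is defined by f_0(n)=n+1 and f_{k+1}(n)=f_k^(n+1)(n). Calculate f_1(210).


f_1(210) = f_0^211(210)
f_0 adds 1 each time, applied 211 times.
f_1(210) = 210 + 211 = 421

421


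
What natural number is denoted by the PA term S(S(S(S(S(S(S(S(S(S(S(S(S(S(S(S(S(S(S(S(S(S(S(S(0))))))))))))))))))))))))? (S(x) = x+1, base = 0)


Counting successors applied to 0:
24 applications of S to 0 = 24

24


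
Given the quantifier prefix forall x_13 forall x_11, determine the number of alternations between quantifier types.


Walk the prefix and count type changes:
  position 1: forall -> forall
Total alternations = 0

0


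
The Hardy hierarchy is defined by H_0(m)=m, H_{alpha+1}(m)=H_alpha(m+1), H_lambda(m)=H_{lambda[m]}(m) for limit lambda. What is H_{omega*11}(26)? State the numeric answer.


H_{omega*11}(26):
For the Hardy hierarchy, H_{omega*k}(n) = 2^k * n.
2^11 = 2048.
2048 * 26 = 53248

53248


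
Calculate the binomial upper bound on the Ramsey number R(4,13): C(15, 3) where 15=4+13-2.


R(4,13) <= C(4+13-2, 4-1) = C(15, 3)
C(15, 3) = 15! / (3! * 12!)
= 455

455


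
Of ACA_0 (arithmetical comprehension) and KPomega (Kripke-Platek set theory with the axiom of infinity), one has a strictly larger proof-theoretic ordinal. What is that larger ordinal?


Proof-theoretic ordinal of ACA_0 (arithmetical comprehension): epsilon_0
Proof-theoretic ordinal of KPomega (Kripke-Platek set theory with the axiom of infinity): psi_0(epsilon_{Omega+1})
Comparing: epsilon_0 < psi_0(epsilon_{Omega+1}).
The larger ordinal is psi_0(epsilon_{Omega+1}) (from KPomega (Kripke-Platek set theory with the axiom of infinity)).

psi_0(epsilon_{Omega+1})


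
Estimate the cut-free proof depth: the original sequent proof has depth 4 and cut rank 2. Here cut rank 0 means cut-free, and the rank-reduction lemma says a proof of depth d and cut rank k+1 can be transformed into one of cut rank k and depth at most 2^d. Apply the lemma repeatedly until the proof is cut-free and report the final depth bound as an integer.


Each rank reduction sends depth d to at most 2^d; cut rank r needs r reductions.
2_0(4) = 4
2_1(4) = 2^4 = 16
2_2(4) = 2^16 = 65536
Cut-free depth bound = 65536

65536


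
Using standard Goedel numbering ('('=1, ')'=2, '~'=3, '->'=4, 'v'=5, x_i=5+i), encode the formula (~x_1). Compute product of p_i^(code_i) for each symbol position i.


Formula: (~x_1)
Symbol codes: [1, 3, 6, 2]
Primes: [2, 3, 5, 7]
p_1^1 = 2^1 = 2
p_2^3 = 3^3 = 27
p_3^6 = 5^6 = 15625
p_4^2 = 7^2 = 49
Product = 41343750

41343750


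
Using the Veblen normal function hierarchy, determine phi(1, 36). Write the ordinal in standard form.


phi(1, 36):
phi(1, beta) = epsilon_beta (the beta-th epsilon number).
phi(1, 36) = epsilon_36

epsilon_36


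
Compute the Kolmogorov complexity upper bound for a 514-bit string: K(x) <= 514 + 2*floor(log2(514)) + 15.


floor(log2(514)) = 9
2 * 9 = 18
K(x) <= 514 + 18 + 15 = 547

547


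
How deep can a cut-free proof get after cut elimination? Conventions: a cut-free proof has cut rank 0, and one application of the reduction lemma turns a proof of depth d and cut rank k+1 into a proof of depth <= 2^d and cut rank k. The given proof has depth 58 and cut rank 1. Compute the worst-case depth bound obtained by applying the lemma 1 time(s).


Each rank reduction sends depth d to at most 2^d; cut rank r needs r reductions.
2_0(58) = 58
2_1(58) = 2^58 = 288230376151711744
Cut-free depth bound = 288230376151711744

288230376151711744


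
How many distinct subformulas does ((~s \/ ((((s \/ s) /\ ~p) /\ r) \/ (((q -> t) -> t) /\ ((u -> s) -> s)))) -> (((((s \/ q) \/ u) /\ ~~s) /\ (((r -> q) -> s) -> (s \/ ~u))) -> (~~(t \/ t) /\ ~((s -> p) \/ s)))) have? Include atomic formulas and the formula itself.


Formula: ((~s \/ ((((s \/ s) /\ ~p) /\ r) \/ (((q -> t) -> t) /\ ((u -> s) -> s)))) -> (((((s \/ q) \/ u) /\ ~~s) /\ (((r -> q) -> s) -> (s \/ ~u))) -> (~~(t \/ t) /\ ~((s -> p) \/ s))))
Subformulas found:
  1. r
  2. p
  3. q
  4. u
  5. s
  6. t
  7. ~p
  8. ~u
  9. ~s
  10. ~~s
  11. (s \/ s)
  12. (r -> q)
  13. (t \/ t)
  14. (s -> p)
  15. (s \/ q)
  16. (q -> t)
  17. (u -> s)
  18. (s \/ ~u)
  19. ~(t \/ t)
  20. ~~(t \/ t)
  21. ((s -> p) \/ s)
  22. ((r -> q) -> s)
  23. ((u -> s) -> s)
  24. ((s \/ q) \/ u)
  25. ((q -> t) -> t)
  26. ~((s -> p) \/ s)
  27. ((s \/ s) /\ ~p)
  28. (((s \/ s) /\ ~p) /\ r)
  29. (((s \/ q) \/ u) /\ ~~s)
  30. (((r -> q) -> s) -> (s \/ ~u))
  31. (~~(t \/ t) /\ ~((s -> p) \/ s))
  32. (((q -> t) -> t) /\ ((u -> s) -> s))
  33. ((((s \/ q) \/ u) /\ ~~s) /\ (((r -> q) -> s) -> (s \/ ~u)))
  34. ((((s \/ s) /\ ~p) /\ r) \/ (((q -> t) -> t) /\ ((u -> s) -> s)))
  35. (~s \/ ((((s \/ s) /\ ~p) /\ r) \/ (((q -> t) -> t) /\ ((u -> s) -> s))))
  36. (((((s \/ q) \/ u) /\ ~~s) /\ (((r -> q) -> s) -> (s \/ ~u))) -> (~~(t \/ t) /\ ~((s -> p) \/ s)))
  37. ((~s \/ ((((s \/ s) /\ ~p) /\ r) \/ (((q -> t) -> t) /\ ((u -> s) -> s)))) -> (((((s \/ q) \/ u) /\ ~~s) /\ (((r -> q) -> s) -> (s \/ ~u))) -> (~~(t \/ t) /\ ~((s -> p) \/ s))))
Total distinct subformulas = 37

37


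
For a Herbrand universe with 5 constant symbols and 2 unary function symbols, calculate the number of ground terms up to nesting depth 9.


Herbrand terms by depth:
Depth 0: 5 constants
Depth 1: 10 new terms (running total: 15)
Depth 2: 20 new terms (running total: 35)
Depth 3: 40 new terms (running total: 75)
Depth 4: 80 new terms (running total: 155)
Depth 5: 160 new terms (running total: 315)
Depth 6: 320 new terms (running total: 635)
Depth 7: 640 new terms (running total: 1275)
Depth 8: 1280 new terms (running total: 2555)
Depth 9: 2560 new terms (running total: 5115)
Total distinct ground terms = 5115

5115


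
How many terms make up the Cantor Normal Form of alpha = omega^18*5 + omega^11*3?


CNF: omega^18*5 + omega^11*3
Count the summands separated by '+':
  term 1: omega^18*5
  term 2: omega^11*3
Total terms = 2

2


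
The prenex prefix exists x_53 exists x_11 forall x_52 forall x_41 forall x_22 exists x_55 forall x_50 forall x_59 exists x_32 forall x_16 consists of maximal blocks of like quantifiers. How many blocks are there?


Alternations = 5.
Blocks = alternations + 1 = 6

6


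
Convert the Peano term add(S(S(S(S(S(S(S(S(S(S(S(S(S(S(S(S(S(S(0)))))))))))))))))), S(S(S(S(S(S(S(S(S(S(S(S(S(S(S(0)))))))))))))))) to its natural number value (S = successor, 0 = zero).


add(S^18(0), S^15(0)):
S^18(0) = 18
S^15(0) = 15
18 + 15 = 33

33


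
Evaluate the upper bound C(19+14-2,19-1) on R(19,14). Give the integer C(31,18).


R(19,14) <= C(19+14-2, 19-1) = C(31, 18)
C(31, 18) = 31! / (18! * 13!)
= 206253075

206253075


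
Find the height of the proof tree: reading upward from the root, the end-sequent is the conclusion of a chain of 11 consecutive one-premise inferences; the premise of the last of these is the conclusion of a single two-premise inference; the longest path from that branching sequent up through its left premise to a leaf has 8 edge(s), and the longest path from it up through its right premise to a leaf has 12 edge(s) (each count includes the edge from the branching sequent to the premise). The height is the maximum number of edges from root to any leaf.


Longest path through the left premise: 8 edges (measured from the branching sequent)
Longest path through the right premise: 12 edges
Height of the subtree rooted at the branching sequent: max(8, 12) = 12
The branching sequent sits 11 edges above the root (the chain of one-premise inferences), so height = 12 + 11 = 23

23


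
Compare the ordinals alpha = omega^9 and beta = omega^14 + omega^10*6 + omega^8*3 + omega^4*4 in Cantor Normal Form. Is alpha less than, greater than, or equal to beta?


Compare term by term from highest exponent:
alpha = omega^9
beta = omega^14 + omega^10*6 + omega^8*3 + omega^4*4
Term 1: alpha has omega^9*1, beta has omega^14*1
Term 2: alpha has omega^0*0, beta has omega^10*6
Term 3: alpha has omega^0*0, beta has omega^8*3
Term 4: alpha has omega^0*0, beta has omega^4*4
Result: alpha < beta

alpha < beta


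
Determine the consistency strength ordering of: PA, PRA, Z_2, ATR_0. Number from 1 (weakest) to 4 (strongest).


Ordering by consistency strength:
1. PRA
2. PA
3. ATR_0
4. Z_2


PA=2, PRA=1, Z_2=4, ATR_0=3


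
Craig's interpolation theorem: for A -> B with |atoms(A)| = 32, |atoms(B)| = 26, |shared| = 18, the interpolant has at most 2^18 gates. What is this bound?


Shared atoms = 18
Craig interpolant size bound = 2^18
= 262144

262144


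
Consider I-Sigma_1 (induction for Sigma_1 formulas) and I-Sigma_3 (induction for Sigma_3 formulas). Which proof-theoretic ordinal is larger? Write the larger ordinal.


Proof-theoretic ordinal of I-Sigma_1 (induction for Sigma_1 formulas): omega^omega
Proof-theoretic ordinal of I-Sigma_3 (induction for Sigma_3 formulas): omega^(omega^(omega^omega))
Comparing: omega^omega < omega^(omega^(omega^omega)).
The larger ordinal is omega^(omega^(omega^omega)) (from I-Sigma_3 (induction for Sigma_3 formulas)).

omega^(omega^(omega^omega))


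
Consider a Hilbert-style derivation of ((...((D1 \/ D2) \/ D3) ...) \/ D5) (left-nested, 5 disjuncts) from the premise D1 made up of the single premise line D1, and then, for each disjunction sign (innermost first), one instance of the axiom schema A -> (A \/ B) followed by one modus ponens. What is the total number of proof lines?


Building the left-nested 5-ary disjunction from D1:
- 1 premise line (D1)
- 5 disjuncts means 4 disjunction signs; each needs 1 axiom instance + 1 MP = 2 lines: 2 * 4 = 8
Total = 1 + 8 = 9 lines.

9


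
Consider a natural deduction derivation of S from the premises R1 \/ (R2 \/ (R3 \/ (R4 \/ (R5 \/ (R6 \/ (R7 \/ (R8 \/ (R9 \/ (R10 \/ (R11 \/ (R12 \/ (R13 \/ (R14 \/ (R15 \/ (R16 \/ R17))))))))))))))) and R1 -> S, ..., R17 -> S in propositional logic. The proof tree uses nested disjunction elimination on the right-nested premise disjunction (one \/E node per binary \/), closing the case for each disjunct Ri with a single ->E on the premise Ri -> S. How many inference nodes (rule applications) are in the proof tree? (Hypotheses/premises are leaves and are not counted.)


The premise R1 \/ (R2 \/ (R3 \/ (R4 \/ (R5 \/ (R6 \/ (R7 \/ (R8 \/ (R9 \/ (R10 \/ (R11 \/ (R12 \/ (R13 \/ (R14 \/ (R15 \/ (R16 \/ R17))))))))))))))) contains 17 disjuncts, hence 16 binary \/ connectives.
- Each binary \/ is eliminated once: 16 \/E nodes.
- Each of the 17 cases Ri derives S by one ->E with Ri -> S: 17 ->E nodes.
Total = 16 + 17 = 33

33


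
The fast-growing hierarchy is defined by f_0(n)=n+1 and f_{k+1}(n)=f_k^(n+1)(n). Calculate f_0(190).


f_0(190) = 190 + 1 = 191

191


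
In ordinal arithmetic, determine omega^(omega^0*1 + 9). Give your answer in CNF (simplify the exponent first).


omega^(omega^0*1 + 9):
omega^0 = 1, so the exponent is 1 + 9 = 10 (finite ordinal addition).
Result = omega^10, already a single CNF term.

omega^10


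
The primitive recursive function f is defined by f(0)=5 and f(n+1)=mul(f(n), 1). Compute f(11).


f(0) = 5
f(1) = mul(f(0), 1) = mul(5, 1) = 5
f(2) = mul(f(1), 1) = mul(5, 1) = 5
f(3) = mul(f(2), 1) = mul(5, 1) = 5
f(4) = mul(f(3), 1) = mul(5, 1) = 5
f(5) = mul(f(4), 1) = mul(5, 1) = 5
f(6) = mul(f(5), 1) = mul(5, 1) = 5
f(7) = mul(f(6), 1) = mul(5, 1) = 5
f(8) = mul(f(7), 1) = mul(5, 1) = 5
f(9) = mul(f(8), 1) = mul(5, 1) = 5
f(10) = mul(f(9), 1) = mul(5, 1) = 5
f(11) = mul(f(10), 1) = mul(5, 1) = 5


5


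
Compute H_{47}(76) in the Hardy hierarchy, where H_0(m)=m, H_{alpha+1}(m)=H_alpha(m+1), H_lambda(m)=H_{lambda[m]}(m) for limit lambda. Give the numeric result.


H_47(76):
For finite ordinals k, H_k(n) = n + k (each successor step adds 1).
H_47(76) = 76 + 47 = 123

123


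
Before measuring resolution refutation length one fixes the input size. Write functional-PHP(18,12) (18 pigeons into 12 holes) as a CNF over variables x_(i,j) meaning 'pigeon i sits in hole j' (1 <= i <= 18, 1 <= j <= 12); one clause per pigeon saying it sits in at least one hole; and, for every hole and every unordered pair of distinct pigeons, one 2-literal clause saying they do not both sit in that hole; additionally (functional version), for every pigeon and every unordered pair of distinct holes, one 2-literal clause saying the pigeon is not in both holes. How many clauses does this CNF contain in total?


functional-PHP(18,12): 18 pigeons, 12 holes, 18*12 = 216 variables.
- pigeon clauses: one per pigeon -> 18 clauses
- hole clauses: 12 holes * C(18,2) = 12 * 153 -> 1836 clauses
- functional clauses: 18 pigeons * C(12,2) = 18 * 66 -> 1188 clauses
Total clauses = 18 + 1836 + 1188 = 3042

3042


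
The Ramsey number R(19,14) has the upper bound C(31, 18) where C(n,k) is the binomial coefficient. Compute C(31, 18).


R(19,14) <= C(19+14-2, 19-1) = C(31, 18)
C(31, 18) = 31! / (18! * 13!)
= 206253075

206253075


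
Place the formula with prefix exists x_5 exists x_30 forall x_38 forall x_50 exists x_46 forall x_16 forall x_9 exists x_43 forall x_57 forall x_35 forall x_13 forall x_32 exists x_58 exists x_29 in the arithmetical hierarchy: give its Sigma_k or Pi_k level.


Leading quantifier is exists, so the class is Sigma.
Number of quantifier blocks = alternations + 1 = 6 + 1 = 7.
Classification: Sigma_7

Sigma_7


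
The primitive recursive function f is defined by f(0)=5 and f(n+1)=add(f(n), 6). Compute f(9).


f(0) = 5
f(1) = add(f(0), 6) = add(5, 6) = 11
f(2) = add(f(1), 6) = add(11, 6) = 17
f(3) = add(f(2), 6) = add(17, 6) = 23
f(4) = add(f(3), 6) = add(23, 6) = 29
f(5) = add(f(4), 6) = add(29, 6) = 35
f(6) = add(f(5), 6) = add(35, 6) = 41
f(7) = add(f(6), 6) = add(41, 6) = 47
f(8) = add(f(7), 6) = add(47, 6) = 53
f(9) = add(f(8), 6) = add(53, 6) = 59


59


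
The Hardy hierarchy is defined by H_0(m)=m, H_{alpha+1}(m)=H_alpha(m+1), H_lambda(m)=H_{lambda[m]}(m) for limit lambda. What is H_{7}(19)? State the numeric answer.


H_7(19):
For finite ordinals k, H_k(n) = n + k (each successor step adds 1).
H_7(19) = 19 + 7 = 26

26


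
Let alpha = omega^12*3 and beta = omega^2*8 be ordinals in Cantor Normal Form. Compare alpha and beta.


Compare term by term from highest exponent:
alpha = omega^12*3
beta = omega^2*8
Term 1: alpha has omega^12*3, beta has omega^2*8
Result: alpha > beta

alpha > beta


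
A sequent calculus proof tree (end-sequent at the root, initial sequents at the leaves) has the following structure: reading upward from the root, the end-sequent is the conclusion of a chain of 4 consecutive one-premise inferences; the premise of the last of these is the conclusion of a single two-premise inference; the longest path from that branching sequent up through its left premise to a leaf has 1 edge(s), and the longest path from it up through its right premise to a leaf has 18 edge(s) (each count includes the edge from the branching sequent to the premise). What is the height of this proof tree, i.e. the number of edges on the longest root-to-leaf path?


Longest path through the left premise: 1 edges (measured from the branching sequent)
Longest path through the right premise: 18 edges
Height of the subtree rooted at the branching sequent: max(1, 18) = 18
The branching sequent sits 4 edges above the root (the chain of one-premise inferences), so height = 18 + 4 = 22

22


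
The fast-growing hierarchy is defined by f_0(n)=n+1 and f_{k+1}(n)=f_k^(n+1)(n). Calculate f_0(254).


f_0(254) = 254 + 1 = 255

255


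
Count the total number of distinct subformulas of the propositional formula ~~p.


Formula: ~~p
Subformulas found:
  1. p
  2. ~p
  3. ~~p
Total distinct subformulas = 3

3


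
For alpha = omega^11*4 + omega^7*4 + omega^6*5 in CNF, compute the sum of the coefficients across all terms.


CNF: omega^11*4 + omega^7*4 + omega^6*5
Coefficients: 4 + 4 + 5 = 13

13


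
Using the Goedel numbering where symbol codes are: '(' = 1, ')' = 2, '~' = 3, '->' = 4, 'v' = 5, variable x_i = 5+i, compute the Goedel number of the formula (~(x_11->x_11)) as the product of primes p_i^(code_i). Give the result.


Formula: (~(x_11->x_11))
Symbol codes: [1, 3, 1, 16, 4, 16, 2, 2]
Primes: [2, 3, 5, 7, 11, 13, 17, 19]
p_1^1 = 2^1 = 2
p_2^3 = 3^3 = 27
p_3^1 = 5^1 = 5
p_4^16 = 7^16 = 33232930569601
p_5^4 = 11^4 = 14641
p_6^16 = 13^16 = 665416609183179841
p_7^2 = 17^2 = 289
p_8^2 = 19^2 = 361
Product = 9120146751744673920841773775208615587843230

9120146751744673920841773775208615587843230


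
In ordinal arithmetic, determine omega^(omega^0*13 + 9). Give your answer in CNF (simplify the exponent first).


omega^(omega^0*13 + 9):
omega^0 = 1, so the exponent is 13 + 9 = 22 (finite ordinal addition).
Result = omega^22, already a single CNF term.

omega^22


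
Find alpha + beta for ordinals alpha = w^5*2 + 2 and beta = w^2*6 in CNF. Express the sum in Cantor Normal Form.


Ordinal addition (w^5*2 + 2) + w^2*6:
alpha's leading term has exponent 5 > beta's exponent 2, so it survives.
alpha's tail term has exponent 0 < beta's exponent 2, so it is absorbed by beta.
In ordinal addition, any term followed by a strictly larger-exponent term is absorbed.
Result = w^5*2 + w^2*6

w^5*2 + w^2*6


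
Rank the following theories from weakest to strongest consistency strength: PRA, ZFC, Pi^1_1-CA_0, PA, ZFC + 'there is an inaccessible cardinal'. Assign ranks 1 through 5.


Ordering by consistency strength:
1. PRA
2. PA
3. Pi^1_1-CA_0
4. ZFC
5. ZFC + 'there is an inaccessible cardinal'


PRA=1, ZFC=4, Pi^1_1-CA_0=3, PA=2, ZFC + 'there is an inaccessible cardinal'=5


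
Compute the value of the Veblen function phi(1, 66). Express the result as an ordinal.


phi(1, 66):
phi(1, beta) = epsilon_beta (the beta-th epsilon number).
phi(1, 66) = epsilon_66

epsilon_66


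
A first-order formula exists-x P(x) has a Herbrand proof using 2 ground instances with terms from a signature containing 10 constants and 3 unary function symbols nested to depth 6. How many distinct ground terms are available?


Herbrand terms by depth:
Depth 0: 10 constants
Depth 1: 30 new terms (running total: 40)
Depth 2: 90 new terms (running total: 130)
Depth 3: 270 new terms (running total: 400)
Depth 4: 810 new terms (running total: 1210)
Depth 5: 2430 new terms (running total: 3640)
Depth 6: 7290 new terms (running total: 10930)
Total distinct ground terms = 10930

10930


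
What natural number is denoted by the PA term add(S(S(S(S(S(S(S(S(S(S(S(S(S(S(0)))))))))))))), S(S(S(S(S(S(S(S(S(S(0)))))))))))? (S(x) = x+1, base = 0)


add(S^14(0), S^10(0)):
S^14(0) = 14
S^10(0) = 10
14 + 10 = 24

24


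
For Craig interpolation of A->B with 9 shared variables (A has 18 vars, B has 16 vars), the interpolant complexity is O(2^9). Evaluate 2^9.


Shared atoms = 9
Craig interpolant size bound = 2^9
= 512

512


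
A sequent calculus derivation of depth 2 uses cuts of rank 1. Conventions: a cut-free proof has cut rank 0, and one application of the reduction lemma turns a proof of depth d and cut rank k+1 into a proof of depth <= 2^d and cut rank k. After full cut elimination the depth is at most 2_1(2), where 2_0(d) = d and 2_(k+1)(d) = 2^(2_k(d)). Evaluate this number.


Each rank reduction sends depth d to at most 2^d; cut rank r needs r reductions.
2_0(2) = 2
2_1(2) = 2^2 = 4
Cut-free depth bound = 4

4


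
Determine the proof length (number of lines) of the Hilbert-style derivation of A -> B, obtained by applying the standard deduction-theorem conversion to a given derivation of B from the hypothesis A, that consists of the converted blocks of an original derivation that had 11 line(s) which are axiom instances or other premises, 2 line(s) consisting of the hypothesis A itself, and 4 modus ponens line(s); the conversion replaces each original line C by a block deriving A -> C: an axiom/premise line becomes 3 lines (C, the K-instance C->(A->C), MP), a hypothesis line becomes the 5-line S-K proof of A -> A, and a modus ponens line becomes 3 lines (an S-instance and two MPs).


Deduction-theorem conversion, block by block:
- 11 axiom/premise lines -> 3 lines each = 33
- 2 hypothesis lines -> 5 lines each (identity proof A->A) = 10
- 4 MP lines -> 3 lines each (S-instance, MP, MP) = 12
Total = 33 + 10 + 12 = 55 lines.

55


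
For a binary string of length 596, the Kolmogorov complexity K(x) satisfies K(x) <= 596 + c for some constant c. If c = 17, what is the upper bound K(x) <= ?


K(x) <= |x| + c = 596 + 17 = 613

613


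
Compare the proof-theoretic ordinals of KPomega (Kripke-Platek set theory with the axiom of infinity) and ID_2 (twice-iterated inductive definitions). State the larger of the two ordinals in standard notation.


Proof-theoretic ordinal of KPomega (Kripke-Platek set theory with the axiom of infinity): psi_0(epsilon_{Omega+1})
Proof-theoretic ordinal of ID_2 (twice-iterated inductive definitions): psi_0(epsilon_{Omega_2+1})
Comparing: psi_0(epsilon_{Omega+1}) < psi_0(epsilon_{Omega_2+1}).
The larger ordinal is psi_0(epsilon_{Omega_2+1}) (from ID_2 (twice-iterated inductive definitions)).

psi_0(epsilon_{Omega_2+1})


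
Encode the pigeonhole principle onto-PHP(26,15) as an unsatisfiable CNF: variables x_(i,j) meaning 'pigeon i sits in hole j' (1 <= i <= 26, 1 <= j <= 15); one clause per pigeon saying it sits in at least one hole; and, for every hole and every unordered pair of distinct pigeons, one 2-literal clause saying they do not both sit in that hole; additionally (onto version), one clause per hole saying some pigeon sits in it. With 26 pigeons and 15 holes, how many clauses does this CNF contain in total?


onto-PHP(26,15): 26 pigeons, 15 holes, 26*15 = 390 variables.
- pigeon clauses: one per pigeon -> 26 clauses
- hole clauses: 15 holes * C(26,2) = 15 * 325 -> 4875 clauses
- onto clauses: one per hole -> 15 clauses
Total clauses = 26 + 4875 + 15 = 4916

4916


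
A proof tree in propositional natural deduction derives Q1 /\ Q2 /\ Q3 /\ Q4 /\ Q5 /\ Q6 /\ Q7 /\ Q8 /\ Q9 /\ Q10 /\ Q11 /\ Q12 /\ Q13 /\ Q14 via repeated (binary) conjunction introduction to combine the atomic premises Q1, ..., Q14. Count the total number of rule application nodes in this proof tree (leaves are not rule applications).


The target conjunction has 14 conjuncts, i.e. 13 binary /\ connectives.
Each conjunction-intro joins two pieces, so 14 atoms require 14-1 = 13 applications.
Total inference nodes = 13

13


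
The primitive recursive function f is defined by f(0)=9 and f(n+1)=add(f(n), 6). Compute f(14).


f(0) = 9
f(1) = add(f(0), 6) = add(9, 6) = 15
f(2) = add(f(1), 6) = add(15, 6) = 21
f(3) = add(f(2), 6) = add(21, 6) = 27
f(4) = add(f(3), 6) = add(27, 6) = 33
f(5) = add(f(4), 6) = add(33, 6) = 39
f(6) = add(f(5), 6) = add(39, 6) = 45
f(7) = add(f(6), 6) = add(45, 6) = 51
f(8) = add(f(7), 6) = add(51, 6) = 57
f(9) = add(f(8), 6) = add(57, 6) = 63
f(10) = add(f(9), 6) = add(63, 6) = 69
f(11) = add(f(10), 6) = add(69, 6) = 75
f(12) = add(f(11), 6) = add(75, 6) = 81
f(13) = add(f(12), 6) = add(81, 6) = 87
f(14) = add(f(13), 6) = add(87, 6) = 93


93


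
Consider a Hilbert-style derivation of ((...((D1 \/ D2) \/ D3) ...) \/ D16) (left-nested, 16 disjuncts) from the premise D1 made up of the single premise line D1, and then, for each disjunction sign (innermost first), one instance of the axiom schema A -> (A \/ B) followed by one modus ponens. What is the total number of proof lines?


Building the left-nested 16-ary disjunction from D1:
- 1 premise line (D1)
- 16 disjuncts means 15 disjunction signs; each needs 1 axiom instance + 1 MP = 2 lines: 2 * 15 = 30
Total = 1 + 30 = 31 lines.

31


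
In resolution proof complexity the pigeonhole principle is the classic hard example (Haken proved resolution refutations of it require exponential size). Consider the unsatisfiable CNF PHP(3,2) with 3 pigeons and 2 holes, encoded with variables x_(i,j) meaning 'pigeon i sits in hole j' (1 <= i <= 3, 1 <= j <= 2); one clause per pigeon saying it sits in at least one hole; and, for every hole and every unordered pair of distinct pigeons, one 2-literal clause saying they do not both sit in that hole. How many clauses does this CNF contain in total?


PHP(3,2): 3 pigeons, 2 holes, 3*2 = 6 variables.
- pigeon clauses: one per pigeon -> 3 clauses
- hole clauses: 2 holes * C(3,2) = 2 * 3 -> 6 clauses
Total clauses = 3 + 6 = 9

9


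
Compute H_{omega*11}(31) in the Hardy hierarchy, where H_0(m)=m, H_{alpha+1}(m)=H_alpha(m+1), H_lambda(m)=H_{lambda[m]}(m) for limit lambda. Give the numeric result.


H_{omega*11}(31):
For the Hardy hierarchy, H_{omega*k}(n) = 2^k * n.
2^11 = 2048.
2048 * 31 = 63488

63488


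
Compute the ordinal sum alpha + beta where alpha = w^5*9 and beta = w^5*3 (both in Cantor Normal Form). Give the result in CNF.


Ordinal addition w^5*9 + w^5*3:
Both terms have the same exponent 5.
w^e*c + w^e*d = w^e*(c+d).
Result = w^5*(9+3) = w^5*12

w^5*12


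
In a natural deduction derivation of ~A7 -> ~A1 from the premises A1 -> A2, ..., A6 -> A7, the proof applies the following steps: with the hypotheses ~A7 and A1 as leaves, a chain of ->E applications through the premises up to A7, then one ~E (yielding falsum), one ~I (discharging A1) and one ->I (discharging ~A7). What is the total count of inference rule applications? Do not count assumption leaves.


From hypothesis A1, 6 ->E steps along the 6 premises yield A7.
~E with hypothesis ~A7 gives falsum (1 node); ~I discharging A1 gives ~A1 (1 node); ->I discharging ~A7 gives the goal (1 node).
Total = 6 + 3 = 9 inference nodes.

9


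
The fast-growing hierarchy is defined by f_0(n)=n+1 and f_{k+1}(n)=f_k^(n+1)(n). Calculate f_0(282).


f_0(282) = 282 + 1 = 283

283


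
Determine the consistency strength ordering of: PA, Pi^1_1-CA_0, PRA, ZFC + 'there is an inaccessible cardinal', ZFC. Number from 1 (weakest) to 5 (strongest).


Ordering by consistency strength:
1. PRA
2. PA
3. Pi^1_1-CA_0
4. ZFC
5. ZFC + 'there is an inaccessible cardinal'


PA=2, Pi^1_1-CA_0=3, PRA=1, ZFC + 'there is an inaccessible cardinal'=5, ZFC=4


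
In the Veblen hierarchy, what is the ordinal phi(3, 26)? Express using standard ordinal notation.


phi(3, 26):
phi(3, beta) = eta_beta (the beta-th eta number, fixed point of zeta).
phi(3, 26) = eta_26

eta_26


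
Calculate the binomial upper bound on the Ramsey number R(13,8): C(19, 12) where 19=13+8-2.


R(13,8) <= C(13+8-2, 13-1) = C(19, 12)
C(19, 12) = 19! / (12! * 7!)
= 50388

50388


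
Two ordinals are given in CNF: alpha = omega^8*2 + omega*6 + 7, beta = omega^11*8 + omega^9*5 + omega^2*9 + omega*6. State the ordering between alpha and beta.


Compare term by term from highest exponent:
alpha = omega^8*2 + omega*6 + 7
beta = omega^11*8 + omega^9*5 + omega^2*9 + omega*6
Term 1: alpha has omega^8*2, beta has omega^11*8
Term 2: alpha has omega^1*6, beta has omega^9*5
Term 3: alpha has omega^0*7, beta has omega^2*9
Term 4: alpha has omega^0*0, beta has omega^1*6
Result: alpha < beta

alpha < beta


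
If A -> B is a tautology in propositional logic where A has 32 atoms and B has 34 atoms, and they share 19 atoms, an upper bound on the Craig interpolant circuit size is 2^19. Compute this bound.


Shared atoms = 19
Craig interpolant size bound = 2^19
= 524288

524288


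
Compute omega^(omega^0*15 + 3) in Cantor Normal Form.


omega^(omega^0*15 + 3):
omega^0 = 1, so the exponent is 15 + 3 = 18 (finite ordinal addition).
Result = omega^18, already a single CNF term.

omega^18


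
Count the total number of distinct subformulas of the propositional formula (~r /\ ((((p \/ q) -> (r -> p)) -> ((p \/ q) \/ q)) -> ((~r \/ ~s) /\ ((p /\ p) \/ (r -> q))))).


Formula: (~r /\ ((((p \/ q) -> (r -> p)) -> ((p \/ q) \/ q)) -> ((~r \/ ~s) /\ ((p /\ p) \/ (r -> q)))))
Subformulas found:
  1. r
  2. q
  3. s
  4. p
  5. ~r
  6. ~s
  7. (r -> q)
  8. (r -> p)
  9. (p \/ q)
  10. (p /\ p)
  11. (~r \/ ~s)
  12. ((p \/ q) \/ q)
  13. ((p /\ p) \/ (r -> q))
  14. ((p \/ q) -> (r -> p))
  15. ((~r \/ ~s) /\ ((p /\ p) \/ (r -> q)))
  16. (((p \/ q) -> (r -> p)) -> ((p \/ q) \/ q))
  17. ((((p \/ q) -> (r -> p)) -> ((p \/ q) \/ q)) -> ((~r \/ ~s) /\ ((p /\ p) \/ (r -> q))))
  18. (~r /\ ((((p \/ q) -> (r -> p)) -> ((p \/ q) \/ q)) -> ((~r \/ ~s) /\ ((p /\ p) \/ (r -> q)))))
Total distinct subformulas = 18

18


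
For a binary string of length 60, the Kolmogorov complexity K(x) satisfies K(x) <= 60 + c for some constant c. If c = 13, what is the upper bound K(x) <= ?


K(x) <= |x| + c = 60 + 13 = 73

73


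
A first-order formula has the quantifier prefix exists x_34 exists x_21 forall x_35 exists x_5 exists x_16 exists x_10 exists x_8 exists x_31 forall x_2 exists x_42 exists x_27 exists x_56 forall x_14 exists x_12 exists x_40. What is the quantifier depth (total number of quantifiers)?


Quantifier prefix has 15 quantifier symbols.
Quantifier depth = 15

15


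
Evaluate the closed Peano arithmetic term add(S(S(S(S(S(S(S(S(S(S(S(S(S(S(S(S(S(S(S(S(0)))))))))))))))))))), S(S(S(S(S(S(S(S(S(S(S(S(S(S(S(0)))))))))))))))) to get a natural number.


add(S^20(0), S^15(0)):
S^20(0) = 20
S^15(0) = 15
20 + 15 = 35

35


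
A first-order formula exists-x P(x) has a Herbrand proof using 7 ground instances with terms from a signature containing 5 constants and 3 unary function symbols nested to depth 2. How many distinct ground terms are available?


Herbrand terms by depth:
Depth 0: 5 constants
Depth 1: 15 new terms (running total: 20)
Depth 2: 45 new terms (running total: 65)
Total distinct ground terms = 65

65


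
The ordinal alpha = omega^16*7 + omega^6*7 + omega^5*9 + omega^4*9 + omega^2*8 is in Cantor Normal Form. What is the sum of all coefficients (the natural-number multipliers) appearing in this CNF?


CNF: omega^16*7 + omega^6*7 + omega^5*9 + omega^4*9 + omega^2*8
Coefficients: 7 + 7 + 9 + 9 + 8 = 40

40


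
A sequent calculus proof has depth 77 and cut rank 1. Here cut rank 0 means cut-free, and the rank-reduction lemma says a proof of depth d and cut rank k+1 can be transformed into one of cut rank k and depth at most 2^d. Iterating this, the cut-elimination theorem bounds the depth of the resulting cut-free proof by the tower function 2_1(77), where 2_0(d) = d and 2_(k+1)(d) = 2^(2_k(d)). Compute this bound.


Each rank reduction sends depth d to at most 2^d; cut rank r needs r reductions.
2_0(77) = 77
2_1(77) = 2^77 = 151115727451828646838272
Cut-free depth bound = 151115727451828646838272

151115727451828646838272


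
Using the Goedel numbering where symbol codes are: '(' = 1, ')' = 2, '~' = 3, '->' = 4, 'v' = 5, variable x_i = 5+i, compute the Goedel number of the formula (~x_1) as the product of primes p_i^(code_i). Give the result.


Formula: (~x_1)
Symbol codes: [1, 3, 6, 2]
Primes: [2, 3, 5, 7]
p_1^1 = 2^1 = 2
p_2^3 = 3^3 = 27
p_3^6 = 5^6 = 15625
p_4^2 = 7^2 = 49
Product = 41343750

41343750


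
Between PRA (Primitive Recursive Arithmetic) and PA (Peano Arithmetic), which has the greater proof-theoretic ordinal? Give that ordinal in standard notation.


Proof-theoretic ordinal of PRA (Primitive Recursive Arithmetic): omega^omega
Proof-theoretic ordinal of PA (Peano Arithmetic): epsilon_0
Comparing: omega^omega < epsilon_0.
The larger ordinal is epsilon_0 (from PA (Peano Arithmetic)).

epsilon_0


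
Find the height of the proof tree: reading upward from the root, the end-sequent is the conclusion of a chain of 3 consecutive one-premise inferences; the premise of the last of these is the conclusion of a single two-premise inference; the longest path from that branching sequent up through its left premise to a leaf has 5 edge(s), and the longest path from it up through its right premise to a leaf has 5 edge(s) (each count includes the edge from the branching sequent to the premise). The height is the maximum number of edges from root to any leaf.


Longest path through the left premise: 5 edges (measured from the branching sequent)
Longest path through the right premise: 5 edges
Height of the subtree rooted at the branching sequent: max(5, 5) = 5
The branching sequent sits 3 edges above the root (the chain of one-premise inferences), so height = 5 + 3 = 8

8
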